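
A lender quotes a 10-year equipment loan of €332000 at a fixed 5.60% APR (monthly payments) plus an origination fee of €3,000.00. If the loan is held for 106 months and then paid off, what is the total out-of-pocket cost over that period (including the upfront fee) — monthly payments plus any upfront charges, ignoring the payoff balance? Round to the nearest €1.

Monthly rate = 5.6%/12 = 0.0046667; payment = 332,000 × 0.0046667 / (1 − (1+0.0046667)^−120) = €3,619.55.
Total outlay = 106 × €3,619.55 + €3,000.00 = €386,672.30.

€386,672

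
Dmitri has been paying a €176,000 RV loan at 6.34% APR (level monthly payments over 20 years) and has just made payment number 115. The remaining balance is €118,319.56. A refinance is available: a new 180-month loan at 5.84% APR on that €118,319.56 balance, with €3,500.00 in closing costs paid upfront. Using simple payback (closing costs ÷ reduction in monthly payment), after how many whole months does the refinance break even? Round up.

12 months

Current payment = 176,000 × 6.34%/12 / (1 − (1+0.0052833)^−240) = €1,295.68.
Refinanced payment = 118,319.56 × 0.0048667 / (1 − (1+0.0048667)^−180) = €988.25.
Monthly savings = €1,295.68 − €988.25 = €307.43.
Break-even = €3,500.00 / €307.43 = 11.38 → 12 months.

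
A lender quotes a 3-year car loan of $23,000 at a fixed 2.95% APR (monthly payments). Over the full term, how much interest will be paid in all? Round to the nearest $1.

$1,061

Monthly rate = 2.95%/12 = 0.0024583; payment = 23,000 × 0.0024583 / (1 − (1+0.0024583)^−36) = $668.36.
Total paid = 36 × $668.36 = $24,060.96; interest = $24,060.96 − $23,000 = $1,060.96.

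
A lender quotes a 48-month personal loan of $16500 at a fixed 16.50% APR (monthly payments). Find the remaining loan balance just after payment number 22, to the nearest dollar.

$10,256

With monthly rate i = 16.5%/12 = 0.0137500, the balance after k of n payments is P · [(1+i)^n − (1+i)^k] / [(1+i)^n − 1].
(1+0.0137500)^48 = 1.92611240 and (1+0.0137500)^22 = 1.35045177, so the balance is 16,500 × (1.92611240 − 1.35045177) / (1.92611240 − 1) = $10,256.21.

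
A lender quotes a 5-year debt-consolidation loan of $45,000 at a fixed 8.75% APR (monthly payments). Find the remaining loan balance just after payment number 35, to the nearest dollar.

With monthly rate i = 8.75%/12 = 0.0072917, the balance after k of n payments is P · [(1+i)^n − (1+i)^k] / [(1+i)^n − 1].
(1+0.0072917)^60 = 1.54637373 and (1+0.0072917)^35 = 1.28953590, so the balance is 45,000 × (1.54637373 − 1.28953590) / (1.54637373 − 1) = $21,153.47.

$21,153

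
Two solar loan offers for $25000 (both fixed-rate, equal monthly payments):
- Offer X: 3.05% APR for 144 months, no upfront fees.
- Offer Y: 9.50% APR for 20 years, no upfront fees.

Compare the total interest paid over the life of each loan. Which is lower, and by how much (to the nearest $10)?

Offer X by $26,040

Offer X: monthly rate = 3.05%/12 = 0.0025417; payment = 25,000 × 0.0025417 / (1 − (1+0.0025417)^−144) = $207.53.
Total interest on Offer X = 144 × $207.53 − $25,000 = $4,884.32.
Offer Y: at 9.50% the monthly rate is 0.0079167, so the payment is 25,000 × 0.0079167 / (1 − 1.0079167^−240) = $233.03.
Total interest on Offer Y = 240 × $233.03 − $25,000 = $30,927.20.
Offer X is lower by $26,042.88.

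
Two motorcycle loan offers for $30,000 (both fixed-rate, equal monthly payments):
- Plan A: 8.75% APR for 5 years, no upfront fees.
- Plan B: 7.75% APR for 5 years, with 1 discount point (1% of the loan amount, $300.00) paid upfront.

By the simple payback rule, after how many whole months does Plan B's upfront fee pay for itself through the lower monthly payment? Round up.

21 months

Plan A: at 8.75% the monthly rate is 0.0072917, so the payment is 30,000 × 0.0072917 / (1 − 1.0072917^−60) = $619.12.
Plan B: monthly rate = 7.75%/12 = 0.0064583; payment = 30,000 × 0.0064583 / (1 − (1+0.0064583)^−60) = $604.71.
Monthly savings = $619.12 − $604.71 = $14.41.
Break-even = $300.00 / $14.41 = 20.82 → 21 months.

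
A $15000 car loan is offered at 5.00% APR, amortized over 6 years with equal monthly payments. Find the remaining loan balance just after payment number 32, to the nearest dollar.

$8,884

With monthly rate i = 5%/12 = 0.0041667, the balance after k of n payments is P · [(1+i)^n − (1+i)^k] / [(1+i)^n − 1].
(1+0.0041667)^72 = 1.34901774 and (1+0.0041667)^32 = 1.14231434, so the balance is 15,000 × (1.34901774 − 1.14231434) / (1.34901774 − 1) = $8,883.65.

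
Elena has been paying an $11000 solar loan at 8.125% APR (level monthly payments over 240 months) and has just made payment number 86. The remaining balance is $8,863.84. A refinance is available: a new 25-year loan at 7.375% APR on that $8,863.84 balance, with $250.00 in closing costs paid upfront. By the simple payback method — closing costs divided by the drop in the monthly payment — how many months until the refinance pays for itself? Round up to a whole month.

9 months

Current payment = 11,000 × 8.125%/12 / (1 − (1+0.0067708)^−240) = $92.87.
Refinanced payment = 8,863.84 × 0.0061458 / (1 − (1+0.0061458)^−300) = $64.78.
Monthly savings = $92.87 − $64.78 = $28.09.
Break-even = $250.00 / $28.09 = 8.90 → 9 months.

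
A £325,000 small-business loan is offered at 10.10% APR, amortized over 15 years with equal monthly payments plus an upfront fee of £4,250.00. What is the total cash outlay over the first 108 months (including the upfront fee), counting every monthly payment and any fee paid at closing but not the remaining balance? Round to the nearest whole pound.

£383,587

Monthly rate = 10.1%/12 = 0.0084167; payment = 325,000 × 0.0084167 / (1 − (1+0.0084167)^−180) = £3,512.38.
Total outlay = 108 × £3,512.38 + £4,250.00 = £383,587.04.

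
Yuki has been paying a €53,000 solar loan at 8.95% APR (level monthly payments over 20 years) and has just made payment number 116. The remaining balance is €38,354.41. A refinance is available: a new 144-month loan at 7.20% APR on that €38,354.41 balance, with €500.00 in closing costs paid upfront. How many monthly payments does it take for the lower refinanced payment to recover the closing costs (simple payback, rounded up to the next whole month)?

Current payment = 53,000 × 8.95%/12 / (1 − (1+0.0074583)^−240) = €475.15.
Refinanced payment = 38,354.41 × 0.0060000 / (1 − (1+0.0060000)^−144) = €398.53.
Monthly savings = €475.15 − €398.53 = €76.62.
Break-even = €500.00 / €76.62 = 6.53 → 7 months.

7 months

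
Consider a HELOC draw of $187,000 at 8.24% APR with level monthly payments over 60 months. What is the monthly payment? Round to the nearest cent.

At 8.24% the monthly rate is 0.0068667, so the payment is 187,000 × 0.0068667 / (1 − 1.0068667^−60) = $3,813.20.

$3,813.20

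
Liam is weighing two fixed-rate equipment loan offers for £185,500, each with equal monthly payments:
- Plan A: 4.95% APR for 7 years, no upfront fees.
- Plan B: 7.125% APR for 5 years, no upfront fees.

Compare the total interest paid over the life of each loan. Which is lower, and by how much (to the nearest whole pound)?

Plan A by £1,176

Plan A: at 4.95% the monthly rate is 0.0041250, so the payment is 185,500 × 0.0041250 / (1 − 1.0041250^−84) = £2,617.48.
Total interest on Plan A = 84 × £2,617.48 − £185,500 = £34,368.32.
Plan B: at 7.125% the monthly rate is 0.0059375, so the payment is 185,500 × 0.0059375 / (1 − 1.0059375^−60) = £3,684.07.
Total interest on Plan B = 60 × £3,684.07 − £185,500 = £35,544.20.
Plan A is lower by £1,175.88.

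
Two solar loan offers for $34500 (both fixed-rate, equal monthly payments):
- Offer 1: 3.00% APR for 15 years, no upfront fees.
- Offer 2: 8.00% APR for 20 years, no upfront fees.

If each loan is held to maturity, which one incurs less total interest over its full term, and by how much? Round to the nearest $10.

Offer 1 by $26,370

Offer 1: at 3.00% the monthly rate is 0.0025000, so the payment is 34,500 × 0.0025000 / (1 − 1.0025000^−180) = $238.25.
Total interest on Offer 1 = 180 × $238.25 − $34,500 = $8,385.00.
Offer 2: monthly rate = 8%/12 = 0.0066667; payment = 34,500 × 0.0066667 / (1 − (1+0.0066667)^−240) = $288.57.
Total interest on Offer 2 = 240 × $288.57 − $34,500 = $34,756.80.
Offer 1 is lower by $26,371.80.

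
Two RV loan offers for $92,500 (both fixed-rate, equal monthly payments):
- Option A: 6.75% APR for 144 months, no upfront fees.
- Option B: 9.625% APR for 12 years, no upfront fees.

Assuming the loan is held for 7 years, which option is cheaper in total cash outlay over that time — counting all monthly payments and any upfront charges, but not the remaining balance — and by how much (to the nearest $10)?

Option A by $12,310

Option A: at 6.75% the monthly rate is 0.0056250, so the payment is 92,500 × 0.0056250 / (1 − 1.0056250^−144) = $938.97.
Option B: monthly rate = 9.625%/12 = 0.0080208; payment = 92,500 × 0.0080208 / (1 − (1+0.0080208)^−144) = $1,085.50.
Over 84 months: Option A costs 84 × $938.97 = $78,873.48; Option B costs 84 × $1,085.50 = $91,182.00.
Option A is cheaper by $91,182.00 − $78,873.48 = $12,308.52.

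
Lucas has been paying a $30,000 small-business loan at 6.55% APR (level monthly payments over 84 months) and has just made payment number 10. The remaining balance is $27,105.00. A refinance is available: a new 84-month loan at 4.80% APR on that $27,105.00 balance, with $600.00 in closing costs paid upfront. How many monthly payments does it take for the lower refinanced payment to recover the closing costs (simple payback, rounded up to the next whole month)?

10 months

Current payment = 30,000 × 6.55%/12 / (1 − (1+0.0054583)^−84) = $446.21.
Refinanced payment = 27,105.00 × 0.0040000 / (1 − (1+0.0040000)^−84) = $380.56.
Monthly savings = $446.21 − $380.56 = $65.65.
Break-even = $600.00 / $65.65 = 9.14 → 10 months.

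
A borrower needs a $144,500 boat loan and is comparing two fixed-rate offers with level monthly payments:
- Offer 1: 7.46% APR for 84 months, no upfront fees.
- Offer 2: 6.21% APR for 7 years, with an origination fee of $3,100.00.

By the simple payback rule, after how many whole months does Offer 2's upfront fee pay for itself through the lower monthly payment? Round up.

36 months

Offer 1: monthly rate = 7.46%/12 = 0.0062167; payment = 144,500 × 0.0062167 / (1 − (1+0.0062167)^−84) = $2,213.53.
Offer 2: monthly rate = 6.21%/12 = 0.0051750; payment = 144,500 × 0.0051750 / (1 − (1+0.0051750)^−84) = $2,125.51.
Monthly savings = $2,213.53 − $2,125.51 = $88.02.
Break-even = $3,100.00 / $88.02 = 35.22 → 36 months.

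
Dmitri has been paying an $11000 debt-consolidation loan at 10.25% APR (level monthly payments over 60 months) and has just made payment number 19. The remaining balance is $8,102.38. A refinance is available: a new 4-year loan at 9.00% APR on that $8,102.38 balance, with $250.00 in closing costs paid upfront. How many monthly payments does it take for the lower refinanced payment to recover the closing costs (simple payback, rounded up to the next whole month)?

Current payment = 11,000 × 10.25%/12 / (1 − (1+0.0085417)^−60) = $235.07.
Refinanced payment = 8,102.38 × 0.0075000 / (1 − (1+0.0075000)^−48) = $201.63.
Monthly savings = $235.07 − $201.63 = $33.44.
Break-even = $250.00 / $33.44 = 7.48 → 8 months.

8 months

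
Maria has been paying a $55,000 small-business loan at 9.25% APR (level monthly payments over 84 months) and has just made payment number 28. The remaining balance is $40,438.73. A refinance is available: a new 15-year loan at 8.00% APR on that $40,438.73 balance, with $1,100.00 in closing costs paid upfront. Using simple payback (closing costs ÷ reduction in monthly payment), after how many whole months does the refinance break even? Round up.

3 months

Current payment = 55,000 × 9.25%/12 / (1 − (1+0.0077083)^−84) = $891.89.
Refinanced payment = 40,438.73 × 0.0066667 / (1 − (1+0.0066667)^−180) = $386.45.
Monthly savings = $891.89 − $386.45 = $505.44.
Break-even = $1,100.00 / $505.44 = 2.18 → 3 months.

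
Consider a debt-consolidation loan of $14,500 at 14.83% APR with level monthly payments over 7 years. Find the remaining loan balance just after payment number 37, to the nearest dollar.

$9,881

With monthly rate i = 14.83%/12 = 0.0123583, the balance after k of n payments is P · [(1+i)^n − (1+i)^k] / [(1+i)^n − 1].
(1+0.0123583)^84 = 2.80593768 and (1+0.0123583)^37 = 1.57531606, so the balance is 14,500 × (2.80593768 − 1.57531606) / (2.80593768 − 1) = $9,880.75.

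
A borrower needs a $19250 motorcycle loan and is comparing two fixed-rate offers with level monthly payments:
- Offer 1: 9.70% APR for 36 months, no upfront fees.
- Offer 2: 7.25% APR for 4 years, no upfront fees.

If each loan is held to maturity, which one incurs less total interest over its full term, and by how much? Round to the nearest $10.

Offer 1: monthly rate = 9.7%/12 = 0.0080833; payment = 19,250 × 0.0080833 / (1 − (1+0.0080833)^−36) = $618.44.
Total interest on Offer 1 = 36 × $618.44 − $19,250 = $3,013.84.
Offer 2: monthly rate = 7.25%/12 = 0.0060417; payment = 19,250 × 0.0060417 / (1 − (1+0.0060417)^−48) = $463.20.
Total interest on Offer 2 = 48 × $463.20 − $19,250 = $2,983.60.
Offer 2 is lower by $30.24.

Offer 2 by $30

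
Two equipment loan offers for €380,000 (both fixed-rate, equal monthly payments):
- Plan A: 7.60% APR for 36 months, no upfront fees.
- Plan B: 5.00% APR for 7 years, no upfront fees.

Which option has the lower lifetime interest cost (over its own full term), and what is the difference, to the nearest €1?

Plan A: at 7.60% the monthly rate is 0.0063333, so the payment is 380,000 × 0.0063333 / (1 − 1.0063333^−36) = €11,837.82.
Total interest on Plan A = 36 × €11,837.82 − €380,000 = €46,161.52.
Plan B: at 5.00% the monthly rate is 0.0041667, so the payment is 380,000 × 0.0041667 / (1 − 1.0041667^−84) = €5,370.89.
Total interest on Plan B = 84 × €5,370.89 − €380,000 = €71,154.76.
Plan A is lower by €24,993.24.

Plan A by €24,993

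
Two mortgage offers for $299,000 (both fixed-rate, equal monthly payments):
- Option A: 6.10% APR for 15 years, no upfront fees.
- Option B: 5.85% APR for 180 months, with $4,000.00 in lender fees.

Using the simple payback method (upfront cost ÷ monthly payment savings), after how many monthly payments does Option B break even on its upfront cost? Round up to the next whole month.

Option A: at 6.10% the monthly rate is 0.0050833, so the payment is 299,000 × 0.0050833 / (1 − 1.0050833^−180) = $2,539.31.
Option B: at 5.85% the monthly rate is 0.0048750, so the payment is 299,000 × 0.0048750 / (1 − 1.0048750^−180) = $2,498.97.
Monthly savings = $2,539.31 − $2,498.97 = $40.34.
Break-even = $4,000.00 / $40.34 = 99.16 → 100 months.

100 months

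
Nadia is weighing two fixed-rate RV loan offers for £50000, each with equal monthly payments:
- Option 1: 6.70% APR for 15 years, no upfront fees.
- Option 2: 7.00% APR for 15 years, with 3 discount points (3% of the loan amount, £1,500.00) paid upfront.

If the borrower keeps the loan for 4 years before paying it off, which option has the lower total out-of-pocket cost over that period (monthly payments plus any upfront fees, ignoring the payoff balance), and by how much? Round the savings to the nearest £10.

Option 1 by £1,900

Option 1: at 6.70% the monthly rate is 0.0055833, so the payment is 50,000 × 0.0055833 / (1 − 1.0055833^−180) = £441.07.
Option 2: at 7.00% the monthly rate is 0.0058333, so the payment is 50,000 × 0.0058333 / (1 − 1.0058333^−180) = £449.41.
Over 48 months: Option 1 costs 48 × £441.07 = £21,171.36; Option 2 costs 48 × £449.41 + £1,500.00 = £23,071.68.
Option 1 is cheaper by £23,071.68 − £21,171.36 = £1,900.32.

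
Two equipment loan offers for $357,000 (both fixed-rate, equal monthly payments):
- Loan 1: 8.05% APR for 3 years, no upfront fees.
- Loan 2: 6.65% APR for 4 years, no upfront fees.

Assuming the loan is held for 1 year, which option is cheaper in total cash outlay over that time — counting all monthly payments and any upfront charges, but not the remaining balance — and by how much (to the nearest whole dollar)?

Loan 2 by $32,452

Loan 1: at 8.05% the monthly rate is 0.0067083, so the payment is 357,000 × 0.0067083 / (1 − 1.0067083^−36) = $11,195.32.
Loan 2: monthly rate = 6.65%/12 = 0.0055417; payment = 357,000 × 0.0055417 / (1 − (1+0.0055417)^−48) = $8,490.96.
Over 12 months: Loan 1 costs 12 × $11,195.32 = $134,343.84; Loan 2 costs 12 × $8,490.96 = $101,891.52.
Loan 2 is cheaper by $134,343.84 − $101,891.52 = $32,452.32.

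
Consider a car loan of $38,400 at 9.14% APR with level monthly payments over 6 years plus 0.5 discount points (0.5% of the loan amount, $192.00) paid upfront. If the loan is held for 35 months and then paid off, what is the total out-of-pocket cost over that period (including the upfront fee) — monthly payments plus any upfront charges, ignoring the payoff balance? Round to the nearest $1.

Monthly rate = 9.14%/12 = 0.0076167; payment = 38,400 × 0.0076167 / (1 − (1+0.0076167)^−72) = $694.85.
Total outlay = 35 × $694.85 + $192.00 = $24,511.75.

$24,512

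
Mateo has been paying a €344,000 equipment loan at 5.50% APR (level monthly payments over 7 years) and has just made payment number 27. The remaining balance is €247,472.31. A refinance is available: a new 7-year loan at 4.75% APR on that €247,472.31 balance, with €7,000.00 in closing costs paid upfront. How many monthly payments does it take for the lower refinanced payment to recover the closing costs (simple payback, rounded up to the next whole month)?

5 months

Current payment = 344,000 × 5.5%/12 / (1 − (1+0.0045833)^−84) = €4,943.29.
Refinanced payment = 247,472.31 × 0.0039583 / (1 − (1+0.0039583)^−84) = €3,468.75.
Monthly savings = €4,943.29 − €3,468.75 = €1,474.54.
Break-even = €7,000.00 / €1,474.54 = 4.75 → 5 months.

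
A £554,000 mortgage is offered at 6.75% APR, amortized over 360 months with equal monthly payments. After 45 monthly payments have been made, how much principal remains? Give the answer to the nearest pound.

With monthly rate i = 6.75%/12 = 0.0056250, the balance after k of n payments is P · [(1+i)^n − (1+i)^k] / [(1+i)^n − 1].
(1+0.0056250)^360 = 7.53324548 and (1+0.0056250)^45 = 1.28713104, so the balance is 554,000 × (7.53324548 − 1.28713104) / (7.53324548 − 1) = £529,652.13.

£529,652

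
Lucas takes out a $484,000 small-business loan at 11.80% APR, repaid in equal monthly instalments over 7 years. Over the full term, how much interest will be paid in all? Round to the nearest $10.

$229,350

At 11.80% the monthly rate is 0.0098333, so the payment is 484,000 × 0.0098333 / (1 − 1.0098333^−84) = $8,492.24.
Total paid = 84 × $8,492.24 = $713,348.16; interest = $713,348.16 − $484,000 = $229,348.16.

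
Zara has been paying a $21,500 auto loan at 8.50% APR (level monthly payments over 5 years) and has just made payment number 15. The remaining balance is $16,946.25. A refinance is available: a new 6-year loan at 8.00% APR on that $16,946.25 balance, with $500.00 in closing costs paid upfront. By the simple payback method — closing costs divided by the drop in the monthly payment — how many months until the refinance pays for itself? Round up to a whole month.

Current payment = 21,500 × 8.5%/12 / (1 − (1+0.0070833)^−60) = $441.11.
Refinanced payment = 16,946.25 × 0.0066667 / (1 − (1+0.0066667)^−72) = $297.12.
Monthly savings = $441.11 − $297.12 = $143.99.
Break-even = $500.00 / $143.99 = 3.47 → 4 months.

4 months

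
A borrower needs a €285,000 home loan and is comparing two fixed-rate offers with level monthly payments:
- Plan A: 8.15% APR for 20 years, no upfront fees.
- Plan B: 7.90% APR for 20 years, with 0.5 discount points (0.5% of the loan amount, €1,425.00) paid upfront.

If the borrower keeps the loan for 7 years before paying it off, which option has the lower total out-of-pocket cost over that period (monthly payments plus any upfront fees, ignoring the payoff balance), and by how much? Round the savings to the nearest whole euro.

Plan A: monthly rate = 8.15%/12 = 0.0067917; payment = 285,000 × 0.0067917 / (1 − (1+0.0067917)^−240) = €2,410.53.
Plan B: at 7.90% the monthly rate is 0.0065833, so the payment is 285,000 × 0.0065833 / (1 − 1.0065833^−240) = €2,366.15.
Over 84 months: Plan A costs 84 × €2,410.53 = €202,484.52; Plan B costs 84 × €2,366.15 + €1,425.00 = €200,181.60.
Plan B is cheaper by €202,484.52 − €200,181.60 = €2,302.92.

Plan B by €2,303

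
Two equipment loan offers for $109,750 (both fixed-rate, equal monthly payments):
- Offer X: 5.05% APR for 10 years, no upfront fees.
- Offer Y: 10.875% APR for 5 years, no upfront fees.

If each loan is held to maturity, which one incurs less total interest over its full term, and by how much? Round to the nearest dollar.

Offer X: at 5.05% the monthly rate is 0.0042083, so the payment is 109,750 × 0.0042083 / (1 − 1.0042083^−120) = $1,166.75.
Total interest on Offer X = 120 × $1,166.75 − $109,750 = $30,260.00.
Offer Y: at 10.875% the monthly rate is 0.0090625, so the payment is 109,750 × 0.0090625 / (1 − 1.0090625^−60) = $2,379.39.
Total interest on Offer Y = 60 × $2,379.39 − $109,750 = $33,013.40.
Offer X is lower by $2,753.40.

Offer X by $2,753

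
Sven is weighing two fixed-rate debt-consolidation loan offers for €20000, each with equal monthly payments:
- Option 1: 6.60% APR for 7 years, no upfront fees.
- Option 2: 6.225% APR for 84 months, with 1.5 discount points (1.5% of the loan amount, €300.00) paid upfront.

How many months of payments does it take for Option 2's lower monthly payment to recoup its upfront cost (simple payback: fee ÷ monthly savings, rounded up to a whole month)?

Option 1: monthly rate = 6.6%/12 = 0.0055000; payment = 20,000 × 0.0055000 / (1 − (1+0.0055000)^−84) = €297.96.
Option 2: at 6.225% the monthly rate is 0.0051875, so the payment is 20,000 × 0.0051875 / (1 − 1.0051875^−84) = €294.33.
Monthly savings = €297.96 − €294.33 = €3.63.
Break-even = €300.00 / €3.63 = 82.64 → 83 months.

83 months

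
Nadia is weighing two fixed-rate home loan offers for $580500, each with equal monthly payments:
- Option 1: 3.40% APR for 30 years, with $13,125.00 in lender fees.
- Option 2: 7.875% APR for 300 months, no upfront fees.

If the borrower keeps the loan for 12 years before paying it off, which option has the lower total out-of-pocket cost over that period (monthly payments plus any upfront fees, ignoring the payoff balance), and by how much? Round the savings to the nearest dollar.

Option 1: monthly rate = 3.4%/12 = 0.0028333; payment = 580,500 × 0.0028333 / (1 − (1+0.0028333)^−360) = $2,574.41.
Option 2: monthly rate = 7.875%/12 = 0.0065625; payment = 580,500 × 0.0065625 / (1 − (1+0.0065625)^−300) = $4,432.43.
Over 144 months: Option 1 costs 144 × $2,574.41 + $13,125.00 = $383,840.04; Option 2 costs 144 × $4,432.43 = $638,269.92.
Option 1 is cheaper by $638,269.92 − $383,840.04 = $254,429.88.

Option 1 by $254,430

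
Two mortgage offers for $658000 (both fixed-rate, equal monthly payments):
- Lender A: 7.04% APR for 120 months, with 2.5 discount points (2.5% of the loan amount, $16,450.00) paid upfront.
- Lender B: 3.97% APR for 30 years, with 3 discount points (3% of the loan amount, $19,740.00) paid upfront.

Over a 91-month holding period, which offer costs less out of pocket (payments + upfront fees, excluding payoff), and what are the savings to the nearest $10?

Lender B by $408,350

Lender A: at 7.04% the monthly rate is 0.0058667, so the payment is 658,000 × 0.0058667 / (1 − 1.0058667^−120) = $7,653.51.
Lender B: at 3.97% the monthly rate is 0.0033083, so the payment is 658,000 × 0.0033083 / (1 − 1.0033083^−360) = $3,130.02.
Over 91 months: Lender A costs 91 × $7,653.51 + $16,450.00 = $712,919.41; Lender B costs 91 × $3,130.02 + $19,740.00 = $304,571.82.
Lender B is cheaper by $712,919.41 − $304,571.82 = $408,347.59.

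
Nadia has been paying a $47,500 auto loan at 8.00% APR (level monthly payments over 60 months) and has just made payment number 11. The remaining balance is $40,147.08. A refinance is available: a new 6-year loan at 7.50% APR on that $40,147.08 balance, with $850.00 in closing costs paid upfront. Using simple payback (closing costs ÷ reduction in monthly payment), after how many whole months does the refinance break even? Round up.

Current payment = 47,500 × 8%/12 / (1 − (1+0.0066667)^−60) = $963.13.
Refinanced payment = 40,147.08 × 0.0062500 / (1 − (1+0.0062500)^−72) = $694.15.
Monthly savings = $963.13 − $694.15 = $268.98.
Break-even = $850.00 / $268.98 = 3.16 → 4 months.

4 months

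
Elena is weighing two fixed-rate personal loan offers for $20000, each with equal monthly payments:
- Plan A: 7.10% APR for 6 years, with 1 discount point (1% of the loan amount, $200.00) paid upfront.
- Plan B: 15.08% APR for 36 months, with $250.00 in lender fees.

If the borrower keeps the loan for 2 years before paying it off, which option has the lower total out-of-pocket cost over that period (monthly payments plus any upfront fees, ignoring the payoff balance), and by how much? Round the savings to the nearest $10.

Plan A by $8,500

Plan A: monthly rate = 7.1%/12 = 0.0059167; payment = 20,000 × 0.0059167 / (1 − (1+0.0059167)^−72) = $341.94.
Plan B: at 15.08% the monthly rate is 0.0125667, so the payment is 20,000 × 0.0125667 / (1 − 1.0125667^−36) = $694.09.
Over 24 months: Plan A costs 24 × $341.94 + $200.00 = $8,406.56; Plan B costs 24 × $694.09 + $250.00 = $16,908.16.
Plan A is cheaper by $16,908.16 − $8,406.56 = $8,501.60.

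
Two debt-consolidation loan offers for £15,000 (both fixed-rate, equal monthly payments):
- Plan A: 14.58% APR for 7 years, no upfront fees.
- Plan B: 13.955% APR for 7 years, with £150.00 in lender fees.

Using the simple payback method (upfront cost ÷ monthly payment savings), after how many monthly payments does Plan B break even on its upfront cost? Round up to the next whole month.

29 months

Plan A: monthly rate = 14.58%/12 = 0.0121500; payment = 15,000 × 0.0121500 / (1 − (1+0.0121500)^−84) = £285.93.
Plan B: monthly rate = 13.955%/12 = 0.0116292; payment = 15,000 × 0.0116292 / (1 − (1+0.0116292)^−84) = £280.73.
Monthly savings = £285.93 − £280.73 = £5.20.
Break-even = £150.00 / £5.20 = 28.85 → 29 months.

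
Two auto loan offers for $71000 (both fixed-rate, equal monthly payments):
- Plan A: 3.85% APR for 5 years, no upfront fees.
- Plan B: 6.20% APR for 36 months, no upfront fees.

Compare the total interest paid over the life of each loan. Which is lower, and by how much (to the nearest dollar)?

Plan A: at 3.85% the monthly rate is 0.0032083, so the payment is 71,000 × 0.0032083 / (1 − 1.0032083^−60) = $1,302.77.
Total interest on Plan A = 60 × $1,302.77 − $71,000 = $7,166.20.
Plan B: monthly rate = 6.2%/12 = 0.0051667; payment = 71,000 × 0.0051667 / (1 − (1+0.0051667)^−36) = $2,166.40.
Total interest on Plan B = 36 × $2,166.40 − $71,000 = $6,990.40.
Plan B is lower by $175.80.

Plan B by $176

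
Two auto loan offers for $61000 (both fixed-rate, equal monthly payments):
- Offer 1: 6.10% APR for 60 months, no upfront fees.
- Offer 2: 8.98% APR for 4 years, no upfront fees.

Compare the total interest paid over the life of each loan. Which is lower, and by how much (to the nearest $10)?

Offer 1: at 6.10% the monthly rate is 0.0050833, so the payment is 61,000 × 0.0050833 / (1 − 1.0050833^−60) = $1,182.14.
Total interest on Offer 1 = 60 × $1,182.14 − $61,000 = $9,928.40.
Offer 2: monthly rate = 8.98%/12 = 0.0074833; payment = 61,000 × 0.0074833 / (1 − (1+0.0074833)^−48) = $1,517.41.
Total interest on Offer 2 = 48 × $1,517.41 − $61,000 = $11,835.68.
Offer 1 is lower by $1,907.28.

Offer 1 by $1,910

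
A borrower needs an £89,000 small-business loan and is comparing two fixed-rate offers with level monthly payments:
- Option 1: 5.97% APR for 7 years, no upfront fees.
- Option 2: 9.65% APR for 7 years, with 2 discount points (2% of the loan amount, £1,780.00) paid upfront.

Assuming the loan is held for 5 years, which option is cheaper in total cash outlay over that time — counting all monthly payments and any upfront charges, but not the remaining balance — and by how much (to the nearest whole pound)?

Option 1 by £11,535

Option 1: at 5.97% the monthly rate is 0.0049750, so the payment is 89,000 × 0.0049750 / (1 − 1.0049750^−84) = £1,298.88.
Option 2: monthly rate = 9.65%/12 = 0.0080417; payment = 89,000 × 0.0080417 / (1 − (1+0.0080417)^−84) = £1,461.46.
Over 60 months: Option 1 costs 60 × £1,298.88 = £77,932.80; Option 2 costs 60 × £1,461.46 + £1,780.00 = £89,467.60.
Option 1 is cheaper by £89,467.60 − £77,932.80 = £11,534.80.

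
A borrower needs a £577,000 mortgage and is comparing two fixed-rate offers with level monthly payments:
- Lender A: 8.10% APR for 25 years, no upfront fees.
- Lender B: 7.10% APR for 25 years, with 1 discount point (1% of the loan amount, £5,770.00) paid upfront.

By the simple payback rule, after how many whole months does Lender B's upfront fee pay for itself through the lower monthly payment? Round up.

16 months

Lender A: monthly rate = 8.1%/12 = 0.0067500; payment = 577,000 × 0.0067500 / (1 − (1+0.0067500)^−300) = £4,491.67.
Lender B: at 7.10% the monthly rate is 0.0059167, so the payment is 577,000 × 0.0059167 / (1 − 1.0059167^−300) = £4,115.00.
Monthly savings = £4,491.67 − £4,115.00 = £376.67.
Break-even = £5,770.00 / £376.67 = 15.32 → 16 months.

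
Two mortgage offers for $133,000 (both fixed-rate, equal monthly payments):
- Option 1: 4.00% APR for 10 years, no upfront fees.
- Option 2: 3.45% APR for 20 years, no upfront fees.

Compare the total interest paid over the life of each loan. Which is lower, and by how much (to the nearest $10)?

Option 1: at 4.00% the monthly rate is 0.0033333, so the payment is 133,000 × 0.0033333 / (1 − 1.0033333^−120) = $1,346.56.
Total interest on Option 1 = 120 × $1,346.56 − $133,000 = $28,587.20.
Option 2: monthly rate = 3.45%/12 = 0.0028750; payment = 133,000 × 0.0028750 / (1 − (1+0.0028750)^−240) = $767.93.
Total interest on Option 2 = 240 × $767.93 − $133,000 = $51,303.20.
Option 1 is lower by $22,716.00.

Option 1 by $22,720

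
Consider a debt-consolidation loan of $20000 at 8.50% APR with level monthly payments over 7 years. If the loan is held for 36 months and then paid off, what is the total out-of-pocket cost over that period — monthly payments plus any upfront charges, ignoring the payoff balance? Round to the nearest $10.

$11,400

At 8.50% the monthly rate is 0.0070833, so the payment is 20,000 × 0.0070833 / (1 − 1.0070833^−84) = $316.73.
Total outlay = 36 × $316.73 = $11,402.28.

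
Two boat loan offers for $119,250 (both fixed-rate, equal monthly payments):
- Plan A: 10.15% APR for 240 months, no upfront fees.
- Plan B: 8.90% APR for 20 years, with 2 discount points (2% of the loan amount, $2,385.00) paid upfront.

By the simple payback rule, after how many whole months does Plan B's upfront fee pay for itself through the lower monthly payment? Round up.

Plan A: monthly rate = 10.15%/12 = 0.0084583; payment = 119,250 × 0.0084583 / (1 − (1+0.0084583)^−240) = $1,162.66.
Plan B: monthly rate = 8.9%/12 = 0.0074167; payment = 119,250 × 0.0074167 / (1 − (1+0.0074167)^−240) = $1,065.27.
Monthly savings = $1,162.66 − $1,065.27 = $97.39.
Break-even = $2,385.00 / $97.39 = 24.49 → 25 months.

25 months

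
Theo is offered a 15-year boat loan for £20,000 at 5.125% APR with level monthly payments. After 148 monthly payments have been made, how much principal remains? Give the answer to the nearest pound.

£4,760

With monthly rate i = 5.125%/12 = 0.0042708, the balance after k of n payments is P · [(1+i)^n − (1+i)^k] / [(1+i)^n − 1].
(1+0.0042708)^180 = 2.15354012 and (1+0.0042708)^148 = 1.87899565, so the balance is 20,000 × (2.15354012 − 1.87899565) / (2.15354012 − 1) = £4,760.03.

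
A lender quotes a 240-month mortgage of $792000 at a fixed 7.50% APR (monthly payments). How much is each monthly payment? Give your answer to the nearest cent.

Monthly rate = 7.5%/12 = 0.0062500; payment = 792,000 × 0.0062500 / (1 − (1+0.0062500)^−240) = $6,380.30.

$6,380.30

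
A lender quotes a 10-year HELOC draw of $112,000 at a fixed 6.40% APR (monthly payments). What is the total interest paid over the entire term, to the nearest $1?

Monthly rate = 6.4%/12 = 0.0053333; payment = 112,000 × 0.0053333 / (1 − (1+0.0053333)^−120) = $1,266.05.
Total paid = 120 × $1,266.05 = $151,926.00; interest = $151,926.00 − $112,000 = $39,926.00.

$39,926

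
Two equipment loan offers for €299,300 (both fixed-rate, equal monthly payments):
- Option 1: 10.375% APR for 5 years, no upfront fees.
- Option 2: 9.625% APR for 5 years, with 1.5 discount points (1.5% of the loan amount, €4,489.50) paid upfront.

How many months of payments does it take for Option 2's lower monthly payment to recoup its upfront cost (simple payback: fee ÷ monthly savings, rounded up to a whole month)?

41 months

Option 1: at 10.375% the monthly rate is 0.0086458, so the payment is 299,300 × 0.0086458 / (1 − 1.0086458^−60) = €6,414.61.
Option 2: monthly rate = 9.625%/12 = 0.0080208; payment = 299,300 × 0.0080208 / (1 − (1+0.0080208)^−60) = €6,304.16.
Monthly savings = €6,414.61 − €6,304.16 = €110.45.
Break-even = €4,489.50 / €110.45 = 40.65 → 41 months.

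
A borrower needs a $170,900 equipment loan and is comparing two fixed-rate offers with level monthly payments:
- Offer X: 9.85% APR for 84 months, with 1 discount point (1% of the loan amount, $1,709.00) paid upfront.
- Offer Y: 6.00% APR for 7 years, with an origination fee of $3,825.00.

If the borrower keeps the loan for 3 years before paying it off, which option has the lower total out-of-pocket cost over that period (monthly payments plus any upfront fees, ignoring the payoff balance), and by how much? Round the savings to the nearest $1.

Offer Y by $9,667

Offer X: monthly rate = 9.85%/12 = 0.0082083; payment = 170,900 × 0.0082083 / (1 − (1+0.0082083)^−84) = $2,823.91.
Offer Y: at 6.00% the monthly rate is 0.0050000, so the payment is 170,900 × 0.0050000 / (1 − 1.0050000^−84) = $2,496.60.
Over 36 months: Offer X costs 36 × $2,823.91 + $1,709.00 = $103,369.76; Offer Y costs 36 × $2,496.60 + $3,825.00 = $93,702.60.
Offer Y is cheaper by $103,369.76 − $93,702.60 = $9,667.16.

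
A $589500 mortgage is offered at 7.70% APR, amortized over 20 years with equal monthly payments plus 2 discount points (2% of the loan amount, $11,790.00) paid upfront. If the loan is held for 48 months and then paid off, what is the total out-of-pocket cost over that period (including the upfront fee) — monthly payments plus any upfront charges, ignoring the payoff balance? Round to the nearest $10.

Monthly rate = 7.7%/12 = 0.0064167; payment = 589,500 × 0.0064167 / (1 − (1+0.0064167)^−240) = $4,821.32.
Total outlay = 48 × $4,821.32 + $11,790.00 = $243,213.36.

$243,210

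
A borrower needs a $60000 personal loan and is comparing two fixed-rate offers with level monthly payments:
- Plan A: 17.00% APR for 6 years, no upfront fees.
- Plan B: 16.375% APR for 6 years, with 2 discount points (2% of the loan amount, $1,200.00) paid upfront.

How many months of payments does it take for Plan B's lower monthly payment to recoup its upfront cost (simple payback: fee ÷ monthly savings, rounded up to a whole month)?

Plan A: at 17.00% the monthly rate is 0.0141667, so the payment is 60,000 × 0.0141667 / (1 − 1.0141667^−72) = $1,334.77.
Plan B: monthly rate = 16.375%/12 = 0.0136458; payment = 60,000 × 0.0136458 / (1 − (1+0.0136458)^−72) = $1,313.93.
Monthly savings = $1,334.77 − $1,313.93 = $20.84.
Break-even = $1,200.00 / $20.84 = 57.58 → 58 months.

58 months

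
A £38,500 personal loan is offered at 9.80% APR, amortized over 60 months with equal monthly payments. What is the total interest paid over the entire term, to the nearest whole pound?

£10,354

Monthly rate = 9.8%/12 = 0.0081667; payment = 38,500 × 0.0081667 / (1 − (1+0.0081667)^−60) = £814.23.
Total paid = 60 × £814.23 = £48,853.80; interest = £48,853.80 − £38,500 = £10,353.80.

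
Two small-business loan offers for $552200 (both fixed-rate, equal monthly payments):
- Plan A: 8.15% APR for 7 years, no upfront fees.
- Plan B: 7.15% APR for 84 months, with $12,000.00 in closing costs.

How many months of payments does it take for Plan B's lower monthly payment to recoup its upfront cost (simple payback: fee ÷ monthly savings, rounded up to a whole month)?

44 months

Plan A: monthly rate = 8.15%/12 = 0.0067917; payment = 552,200 × 0.0067917 / (1 − (1+0.0067917)^−84) = $8,648.03.
Plan B: monthly rate = 7.15%/12 = 0.0059583; payment = 552,200 × 0.0059583 / (1 − (1+0.0059583)^−84) = $8,374.73.
Monthly savings = $8,648.03 − $8,374.73 = $273.30.
Break-even = $12,000.00 / $273.30 = 43.91 → 44 months.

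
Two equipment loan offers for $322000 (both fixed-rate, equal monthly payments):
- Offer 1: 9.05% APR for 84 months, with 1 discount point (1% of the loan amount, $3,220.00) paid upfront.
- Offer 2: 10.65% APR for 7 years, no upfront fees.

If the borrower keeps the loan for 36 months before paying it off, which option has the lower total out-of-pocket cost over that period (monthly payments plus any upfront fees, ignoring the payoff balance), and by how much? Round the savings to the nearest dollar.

Offer 1 by $6,338

Offer 1: at 9.05% the monthly rate is 0.0075417, so the payment is 322,000 × 0.0075417 / (1 − 1.0075417^−84) = $5,188.86.
Offer 2: monthly rate = 10.65%/12 = 0.0088750; payment = 322,000 × 0.0088750 / (1 − (1+0.0088750)^−84) = $5,454.35.
Over 36 months: Offer 1 costs 36 × $5,188.86 + $3,220.00 = $190,018.96; Offer 2 costs 36 × $5,454.35 = $196,356.60.
Offer 1 is cheaper by $196,356.60 − $190,018.96 = $6,337.64.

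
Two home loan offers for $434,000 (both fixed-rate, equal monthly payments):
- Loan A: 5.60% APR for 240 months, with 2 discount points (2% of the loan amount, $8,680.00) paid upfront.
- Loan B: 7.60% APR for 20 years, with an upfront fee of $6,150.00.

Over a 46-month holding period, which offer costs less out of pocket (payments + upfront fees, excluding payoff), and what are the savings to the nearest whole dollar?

Loan A by $21,062

Loan A: monthly rate = 5.6%/12 = 0.0046667; payment = 434,000 × 0.0046667 / (1 − (1+0.0046667)^−240) = $3,010.00.
Loan B: at 7.60% the monthly rate is 0.0063333, so the payment is 434,000 × 0.0063333 / (1 − 1.0063333^−240) = $3,522.86.
Over 46 months: Loan A costs 46 × $3,010.00 + $8,680.00 = $147,140.00; Loan B costs 46 × $3,522.86 + $6,150.00 = $168,201.56.
Loan A is cheaper by $168,201.56 − $147,140.00 = $21,061.56.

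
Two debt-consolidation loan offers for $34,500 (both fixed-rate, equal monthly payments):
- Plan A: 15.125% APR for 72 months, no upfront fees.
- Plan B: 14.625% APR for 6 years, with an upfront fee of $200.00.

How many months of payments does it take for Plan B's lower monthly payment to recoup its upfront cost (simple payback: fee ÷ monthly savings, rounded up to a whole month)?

22 months

Plan A: at 15.125% the monthly rate is 0.0126042, so the payment is 34,500 × 0.0126042 / (1 − 1.0126042^−72) = $731.85.
Plan B: at 14.625% the monthly rate is 0.0121875, so the payment is 34,500 × 0.0121875 / (1 − 1.0121875^−72) = $722.50.
Monthly savings = $731.85 − $722.50 = $9.35.
Break-even = $200.00 / $9.35 = 21.39 → 22 months.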